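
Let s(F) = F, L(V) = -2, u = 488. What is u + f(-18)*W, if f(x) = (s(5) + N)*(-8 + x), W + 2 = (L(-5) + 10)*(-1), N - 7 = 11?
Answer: 6468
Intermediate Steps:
N = 18 (N = 7 + 11 = 18)
W = -10 (W = -2 + (-2 + 10)*(-1) = -2 + 8*(-1) = -2 - 8 = -10)
f(x) = -184 + 23*x (f(x) = (5 + 18)*(-8 + x) = 23*(-8 + x) = -184 + 23*x)
u + f(-18)*W = 488 + (-184 + 23*(-18))*(-10) = 488 + (-184 - 414)*(-10) = 488 - 598*(-10) = 488 + 5980 = 6468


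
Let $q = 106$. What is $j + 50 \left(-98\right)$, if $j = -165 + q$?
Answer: $-4959$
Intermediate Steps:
$j = -59$ ($j = -165 + 106 = -59$)
$j + 50 \left(-98\right) = -59 + 50 \left(-98\right) = -59 - 4900 = -4959$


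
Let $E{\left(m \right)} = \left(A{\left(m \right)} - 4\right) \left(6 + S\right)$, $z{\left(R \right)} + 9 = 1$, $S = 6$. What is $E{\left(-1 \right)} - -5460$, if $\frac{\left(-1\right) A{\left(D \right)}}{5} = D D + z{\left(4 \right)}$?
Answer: $5832$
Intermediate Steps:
$z{\left(R \right)} = -8$ ($z{\left(R \right)} = -9 + 1 = -8$)
$A{\left(D \right)} = 40 - 5 D^{2}$ ($A{\left(D \right)} = - 5 \left(D D - 8\right) = - 5 \left(D^{2} - 8\right) = - 5 \left(-8 + D^{2}\right) = 40 - 5 D^{2}$)
$E{\left(m \right)} = 432 - 60 m^{2}$ ($E{\left(m \right)} = \left(\left(40 - 5 m^{2}\right) - 4\right) \left(6 + 6\right) = \left(36 - 5 m^{2}\right) 12 = 432 - 60 m^{2}$)
$E{\left(-1 \right)} - -5460 = \left(432 - 60 \left(-1\right)^{2}\right) - -5460 = \left(432 - 60\right) + 5460 = 372 + 5460 = 5832$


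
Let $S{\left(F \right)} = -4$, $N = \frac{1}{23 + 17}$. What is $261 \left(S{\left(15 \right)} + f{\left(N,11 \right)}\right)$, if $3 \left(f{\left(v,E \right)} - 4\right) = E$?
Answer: $957$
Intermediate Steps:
$N = \frac{1}{40} \approx 0.025$
$f{\left(v,E \right)} = 4 + \frac{E}{3}$
$261 \left(S{\left(15 \right)} + f{\left(N,11 \right)}\right) = 261 \left(-4 + \left(4 + \frac{1}{3} \cdot 11\right)\right) = 261 \left(-4 + \left(4 + \frac{11}{3}\right)\right) = 261 \left(-4 + \frac{23}{3}\right) = 261 \cdot \frac{11}{3} = 957$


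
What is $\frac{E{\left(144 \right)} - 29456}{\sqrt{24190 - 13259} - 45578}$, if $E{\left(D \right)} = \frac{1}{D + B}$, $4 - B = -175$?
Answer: $\frac{433642172886}{670981838419} + \frac{9514287 \sqrt{10931}}{670981838419} \approx 0.64776$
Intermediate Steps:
$B = 179$ ($B = 4 - -175 = 4 + 175 = 179$)
$E{\left(D \right)} = \frac{1}{179 + D}$ ($E{\left(D \right)} = \frac{1}{D + 179} = \frac{1}{179 + D}$)
$\frac{E{\left(144 \right)} - 29456}{\sqrt{24190 - 13259} - 45578} = \frac{\frac{1}{179 + 144} - 29456}{\sqrt{24190 - 13259} - 45578} = \frac{\frac{1}{323} - 29456}{\sqrt{10931} - 45578} = \frac{\frac{1}{323} - 29456}{-45578 + \sqrt{10931}} = - \frac{9514287}{323 \left(-45578 + \sqrt{10931}\right)}$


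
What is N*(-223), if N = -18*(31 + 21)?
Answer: 208728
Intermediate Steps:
N = -936 (N = -18*52 = -936)
N*(-223) = -936*(-223) = 208728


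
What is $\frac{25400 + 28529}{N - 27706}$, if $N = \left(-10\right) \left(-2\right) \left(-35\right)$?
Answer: $- \frac{53929}{28406} \approx -1.8985$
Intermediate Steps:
$N = -700$ ($N = 20 \left(-35\right) = -700$)
$\frac{25400 + 28529}{N - 27706} = \frac{25400 + 28529}{-700 - 27706} = \frac{53929}{-700 - 27706} = \frac{53929}{-28406} = 53929 \left(- \frac{1}{28406}\right) = - \frac{53929}{28406}$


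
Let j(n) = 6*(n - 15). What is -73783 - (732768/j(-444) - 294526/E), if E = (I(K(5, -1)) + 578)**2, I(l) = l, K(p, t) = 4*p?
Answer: -354910305413/4827654 ≈ -73516.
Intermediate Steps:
E = 357604 (E = (4*5 + 578)**2 = (20 + 578)**2 = 598**2 = 357604)
j(n) = -90 + 6*n (j(n) = 6*(-15 + n) = -90 + 6*n)
-73783 - (732768/j(-444) - 294526/E) = -73783 - (732768/(-90 + 6*(-444)) - 294526/357604) = -73783 - (732768/(-90 - 2664) - 294526*1/357604) = -73783 - (732768/(-2754) - 147263/178802) = -73783 - (732768*(-1/2754) - 147263/178802) = -73783 - (-7184/27 - 147263/178802) = -73783 - 1*(-1288489669/4827654) = -73783 + 1288489669/4827654 = -354910305413/4827654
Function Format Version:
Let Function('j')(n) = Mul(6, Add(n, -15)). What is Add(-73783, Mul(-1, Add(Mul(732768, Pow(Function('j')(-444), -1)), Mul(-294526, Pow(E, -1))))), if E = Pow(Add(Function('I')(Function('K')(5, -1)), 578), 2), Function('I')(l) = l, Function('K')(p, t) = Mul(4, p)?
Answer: Rational(-354910305413, 4827654) ≈ -73516.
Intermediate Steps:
E = 357604 (E = Pow(Add(Mul(4, 5), 578), 2) = Pow(Add(20, 578), 2) = Pow(598, 2) = 357604)
Function('j')(n) = Add(-90, Mul(6, n)) (Function('j')(n) = Mul(6, Add(-15, n)) = Add(-90, Mul(6, n)))
Add(-73783, Mul(-1, Add(Mul(732768, Pow(Function('j')(-444), -1)), Mul(-294526, Pow(E, -1))))) = Add(-73783, Mul(-1, Add(Mul(732768, Pow(Add(-90, Mul(6, -444)), -1)), Mul(-294526, Pow(357604, -1))))) = Add(-73783, Mul(-1, Add(Mul(732768, Pow(Add(-90, -2664), -1)), Mul(-294526, Rational(1, 357604))))) = Add(-73783, Mul(-1, Add(Mul(732768, Pow(-2754, -1)), Rational(-147263, 178802)))) = Add(-73783, Mul(-1, Add(Mul(732768, Rational(-1, 2754)), Rational(-147263, 178802)))) = Add(-73783, Mul(-1, Add(Rational(-7184, 27), Rational(-147263, 178802)))) = Add(-73783, Mul(-1, Rational(-1288489669, 4827654))) = Add(-73783, Rational(1288489669, 4827654)) = Rational(-354910305413, 4827654)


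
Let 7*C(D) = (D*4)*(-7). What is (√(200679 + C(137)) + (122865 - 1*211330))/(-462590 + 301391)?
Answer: 88465/161199 - √200131/161199 ≈ 0.54602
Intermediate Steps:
C(D) = -4*D (C(D) = ((D*4)*(-7))/7 = ((4*D)*(-7))/7 = (-28*D)/7 = -4*D)
(√(200679 + C(137)) + (122865 - 1*211330))/(-462590 + 301391) = (√(200679 - 4*137) + (122865 - 1*211330))/(-462590 + 301391) = (√(200679 - 548) + (122865 - 211330))/(-161199) = (√200131 - 88465)*(-1/161199) = (-88465 + √200131)*(-1/161199) = 88465/161199 - √200131/161199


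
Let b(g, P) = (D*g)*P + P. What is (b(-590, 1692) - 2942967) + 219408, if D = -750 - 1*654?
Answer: 1398863253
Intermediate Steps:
D = -1404 (D = -750 - 654 = -1404)
b(g, P) = P - 1404*P*g (b(g, P) = (-1404*g)*P + P = -1404*P*g + P = P - 1404*P*g)
(b(-590, 1692) - 2942967) + 219408 = (1692*(1 - 1404*(-590)) - 2942967) + 219408 = (1692*(1 + 828360) - 2942967) + 219408 = (1692*828361 - 2942967) + 219408 = (1401586812 - 2942967) + 219408 = 1398643845 + 219408 = 1398863253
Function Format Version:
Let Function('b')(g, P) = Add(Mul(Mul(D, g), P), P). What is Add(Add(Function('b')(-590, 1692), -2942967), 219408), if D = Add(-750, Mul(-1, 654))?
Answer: 1398863253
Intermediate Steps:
D = -1404 (D = Add(-750, -654) = -1404)
Function('b')(g, P) = Add(P, Mul(-1404, P, g)) (Function('b')(g, P) = Add(Mul(Mul(-1404, g), P), P) = Add(Mul(-1404, P, g), P) = Add(P, Mul(-1404, P, g)))
Add(Add(Function('b')(-590, 1692), -2942967), 219408) = Add(Add(Mul(1692, Add(1, Mul(-1404, -590))), -2942967), 219408) = Add(Add(Mul(1692, Add(1, 828360)), -2942967), 219408) = Add(Add(Mul(1692, 828361), -2942967), 219408) = Add(Add(1401586812, -2942967), 219408) = Add(1398643845, 219408) = 1398863253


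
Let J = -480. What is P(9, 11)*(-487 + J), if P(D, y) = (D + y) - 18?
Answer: -1934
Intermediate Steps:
P(D, y) = -18 + D + y
P(9, 11)*(-487 + J) = (-18 + 9 + 11)*(-487 - 480) = 2*(-967) = -1934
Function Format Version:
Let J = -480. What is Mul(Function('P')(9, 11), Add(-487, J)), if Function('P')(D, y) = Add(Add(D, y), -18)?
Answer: -1934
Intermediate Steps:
Function('P')(D, y) = Add(-18, D, y)
Mul(Function('P')(9, 11), Add(-487, J)) = Mul(Add(-18, 9, 11), Add(-487, -480)) = Mul(2, -967) = -1934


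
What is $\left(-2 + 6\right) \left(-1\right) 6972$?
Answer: $-27888$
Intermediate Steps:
$\left(-2 + 6\right) \left(-1\right) 6972 = 4 \left(-1\right) 6972 = \left(-4\right) 6972 = -27888$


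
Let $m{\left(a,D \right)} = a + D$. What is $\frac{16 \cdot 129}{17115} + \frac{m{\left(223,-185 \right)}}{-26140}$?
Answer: $\frac{1776753}{14912870} \approx 0.11914$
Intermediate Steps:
$m{\left(a,D \right)} = D + a$
$\frac{16 \cdot 129}{17115} + \frac{m{\left(223,-185 \right)}}{-26140} = \frac{16 \cdot 129}{17115} + \frac{-185 + 223}{-26140} = 2064 \cdot \frac{1}{17115} + 38 \left(- \frac{1}{26140}\right) = \frac{688}{5705} - \frac{19}{13070} = \frac{1776753}{14912870}$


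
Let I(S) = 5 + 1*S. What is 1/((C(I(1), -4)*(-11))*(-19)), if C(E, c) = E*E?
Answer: 1/7524 ≈ 0.00013291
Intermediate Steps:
I(S) = 5 + S
C(E, c) = E²
1/((C(I(1), -4)*(-11))*(-19)) = 1/(((5 + 1)²*(-11))*(-19)) = 1/((6²*(-11))*(-19)) = 1/((36*(-11))*(-19)) = 1/(-396*(-19)) = 1/7524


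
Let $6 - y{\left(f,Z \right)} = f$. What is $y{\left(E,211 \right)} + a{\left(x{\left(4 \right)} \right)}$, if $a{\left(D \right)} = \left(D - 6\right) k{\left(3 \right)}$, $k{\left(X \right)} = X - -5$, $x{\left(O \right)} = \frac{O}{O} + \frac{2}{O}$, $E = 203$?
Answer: $-233$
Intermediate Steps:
$x{\left(O \right)} = 1 + \frac{2}{O}$
$k{\left(X \right)} = 5 + X$ ($k{\left(X \right)} = X + 5 = 5 + X$)
$y{\left(f,Z \right)} = 6 - f$
$a{\left(D \right)} = -48 + 8 D$ ($a{\left(D \right)} = \left(D - 6\right) \left(5 + 3\right) = \left(-6 + D\right) 8 = -48 + 8 D$)
$y{\left(E,211 \right)} + a{\left(x{\left(4 \right)} \right)} = \left(6 - 203\right) - \left(48 - 8 \frac{2 + 4}{4}\right) = \left(6 - 203\right) - \left(48 - 8 \cdot \frac{1}{4} \cdot 6\right) = -197 + \left(-48 + 8 \cdot \frac{3}{2}\right) = -197 + \left(-48 + 12\right) = -197 - 36 = -233$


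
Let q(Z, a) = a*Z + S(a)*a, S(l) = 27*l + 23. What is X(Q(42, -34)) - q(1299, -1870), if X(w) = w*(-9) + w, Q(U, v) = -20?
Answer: -91944000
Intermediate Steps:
S(l) = 23 + 27*l
X(w) = -8*w (X(w) = -9*w + w = -8*w)
q(Z, a) = Z*a + a*(23 + 27*a) (q(Z, a) = a*Z + (23 + 27*a)*a = Z*a + a*(23 + 27*a))
X(Q(42, -34)) - q(1299, -1870) = -8*(-20) - (-1870)*(23 + 1299 + 27*(-1870)) = 160 - (-1870)*(23 + 1299 - 50490) = 160 - (-1870)*(-49168) = 160 - 1*91944160 = 160 - 91944160 = -91944000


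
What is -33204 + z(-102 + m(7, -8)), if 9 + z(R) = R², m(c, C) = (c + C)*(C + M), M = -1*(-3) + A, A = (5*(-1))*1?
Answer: -24749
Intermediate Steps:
A = -5 (A = -5*1 = -5)
M = -2 (M = -1*(-3) - 5 = 3 - 5 = -2)
m(c, C) = (-2 + C)*(C + c) (m(c, C) = (c + C)*(C - 2) = (C + c)*(-2 + C) = (-2 + C)*(C + c))
z(R) = -9 + R²
-33204 + z(-102 + m(7, -8)) = -33204 + (-9 + (-102 + ((-8)² - 2*(-8) - 2*7 - 8*7))²) = -33204 + (-9 + (-102 + (64 + 16 - 14 - 56))²) = -33204 + (-9 + (-102 + 10)²) = -33204 + (-9 + (-92)²) = -33204 + (-9 + 8464) = -33204 + 8455 = -24749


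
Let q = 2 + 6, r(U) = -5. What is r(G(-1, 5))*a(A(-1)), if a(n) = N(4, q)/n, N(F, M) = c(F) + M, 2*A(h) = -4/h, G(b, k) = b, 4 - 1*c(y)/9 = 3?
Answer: -85/2 ≈ -42.500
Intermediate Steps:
c(y) = 9 (c(y) = 36 - 9*3 = 36 - 27 = 9)
A(h) = -2/h (A(h) = (-4/h)/2 = -2/h)
q = 8
N(F, M) = 9 + M
a(n) = 17/n (a(n) = (9 + 8)/n = 17/n)
r(G(-1, 5))*a(A(-1)) = -85/((-2/(-1))) = -85/((-2*(-1))) = -85/2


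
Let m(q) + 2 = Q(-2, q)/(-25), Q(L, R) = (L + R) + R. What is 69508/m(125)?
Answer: -868850/149 ≈ -5831.2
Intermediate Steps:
Q(L, R) = L + 2*R
m(q) = -48/25 - 2*q/25 (m(q) = -2 + (-2 + 2*q)/(-25) = -2 - (-2 + 2*q)/25 = -2 + (2/25 - 2*q/25) = -48/25 - 2*q/25)
69508/m(125) = 69508/(-48/25 - 2/25*125) = 69508/(-48/25 - 10) = 69508/(-298/25) = 69508*(-25/298) = -868850/149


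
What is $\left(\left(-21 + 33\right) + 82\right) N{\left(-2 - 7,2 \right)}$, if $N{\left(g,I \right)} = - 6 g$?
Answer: $5076$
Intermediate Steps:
$\left(\left(-21 + 33\right) + 82\right) N{\left(-2 - 7,2 \right)} = \left(\left(-21 + 33\right) + 82\right) \left(- 6 \left(-2 - 7\right)\right) = \left(12 + 82\right) \left(- 6 \left(-2 - 7\right)\right) = 94 \left(\left(-6\right) \left(-9\right)\right) = 94 \cdot 54 = 5076$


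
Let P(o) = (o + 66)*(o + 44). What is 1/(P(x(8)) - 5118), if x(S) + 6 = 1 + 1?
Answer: -1/2638 ≈ -0.00037907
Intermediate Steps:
x(S) = -4 (x(S) = -6 + (1 + 1) = -6 + 2 = -4)
P(o) = (44 + o)*(66 + o) (P(o) = (66 + o)*(44 + o) = (44 + o)*(66 + o))
1/(P(x(8)) - 5118) = 1/((2904 + (-4)**2 + 110*(-4)) - 5118) = 1/((2904 + 16 - 440) - 5118) = 1/(2480 - 5118) = 1/(-2638) = -1/2638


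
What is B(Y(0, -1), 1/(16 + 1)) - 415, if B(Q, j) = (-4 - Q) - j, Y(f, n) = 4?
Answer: -7192/17 ≈ -423.06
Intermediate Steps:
B(Q, j) = -4 - Q - j
B(Y(0, -1), 1/(16 + 1)) - 415 = (-4 - 1*4 - 1/(16 + 1)) - 415 = (-4 - 4 - 1/17) - 415 = -137/17 - 415 = -7192/17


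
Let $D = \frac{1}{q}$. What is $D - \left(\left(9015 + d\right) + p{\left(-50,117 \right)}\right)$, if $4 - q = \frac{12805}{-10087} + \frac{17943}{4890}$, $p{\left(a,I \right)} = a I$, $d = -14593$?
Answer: $\frac{300676185214}{26309043} \approx 11429.0$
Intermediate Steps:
$p{\left(a,I \right)} = I a$
$q = \frac{26309043}{16441810}$ ($q = 4 - \left(\frac{12805}{-10087} + \frac{17943}{4890}\right) = 4 - \left(12805 \left(- \frac{1}{10087}\right) + 17943 \cdot \frac{1}{4890}\right) = 4 - \left(- \frac{12805}{10087} + \frac{5981}{1630}\right) = 4 - \frac{39458197}{16441810} = \frac{26309043}{16441810} \approx 1.6001$)
$D = \frac{16441810}{26309043}$ ($D = \frac{1}{\frac{26309043}{16441810}} = \frac{16441810}{26309043} \approx 0.62495$)
$D - \left(\left(9015 + d\right) + p{\left(-50,117 \right)}\right) = \frac{16441810}{26309043} - \left(\left(9015 - 14593\right) + 117 \left(-50\right)\right) = \frac{16441810}{26309043} - \left(-5578 - 5850\right) = \frac{16441810}{26309043} - -11428 = \frac{16441810}{26309043} + 11428 = \frac{300676185214}{26309043}$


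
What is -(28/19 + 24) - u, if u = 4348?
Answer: -83096/19 ≈ -4373.5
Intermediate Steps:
-(28/19 + 24) - u = -(28/19 + 24) - 1*4348 = -(28*(1/19) + 24) - 4348 = -(28/19 + 24) - 4348 = -1*484/19 - 4348 = -484/19 - 4348 = -83096/19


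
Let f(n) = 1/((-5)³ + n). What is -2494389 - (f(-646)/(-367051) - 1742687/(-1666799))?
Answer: -69211691641013836921/27746940285087 ≈ -2.4944e+6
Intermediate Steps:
f(n) = 1/(-125 + n)
-2494389 - (f(-646)/(-367051) - 1742687/(-1666799)) = -2494389 - (1/(-125 - 646*(-367051)) - 1742687/(-1666799)) = -2494389 - (-1/367051/(-771) - 1742687*(-1/1666799)) = -2494389 - (-1/771*(-1/367051) + 102511/98047) = -2494389 - (1/282996321 + 102511/98047) = -2494389 - 1*29010235960078/27746940285087 = -2494389 - 29010235960078/27746940285087 = -69211691641013836921/27746940285087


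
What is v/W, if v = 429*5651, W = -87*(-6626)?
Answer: 808093/192154 ≈ 4.2054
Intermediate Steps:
W = 576462
v = 2424279
v/W = 2424279/576462 = 2424279*(1/576462) = 808093/192154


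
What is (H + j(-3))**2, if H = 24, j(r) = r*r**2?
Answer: 9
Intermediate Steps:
j(r) = r**3
(H + j(-3))**2 = (24 + (-3)**3)**2 = (24 - 27)**2 = (-3)**2 = 9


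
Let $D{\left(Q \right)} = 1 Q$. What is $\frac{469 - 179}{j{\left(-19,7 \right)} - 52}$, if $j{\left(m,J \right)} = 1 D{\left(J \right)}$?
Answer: $- \frac{58}{9} \approx -6.4444$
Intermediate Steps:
$D{\left(Q \right)} = Q$
$j{\left(m,J \right)} = J$ ($j{\left(m,J \right)} = 1 J = J$)
$\frac{469 - 179}{j{\left(-19,7 \right)} - 52} = \frac{469 - 179}{7 - 52} = \frac{290}{-45} = 290 \left(- \frac{1}{45}\right) = - \frac{58}{9}$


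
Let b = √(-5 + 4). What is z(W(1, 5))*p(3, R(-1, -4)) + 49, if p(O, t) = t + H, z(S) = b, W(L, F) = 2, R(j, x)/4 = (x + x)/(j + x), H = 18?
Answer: 49 + 122*I/5 ≈ 49.0 + 24.4*I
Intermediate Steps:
b = I (b = √(-1) = I ≈ 1.0*I)
R(j, x) = 8*x/(j + x) (R(j, x) = 4*((x + x)/(j + x)) = 4*((2*x)/(j + x)) = 4*(2*x/(j + x)) = 8*x/(j + x))
z(S) = I
p(O, t) = 18 + t (p(O, t) = t + 18 = 18 + t)
z(W(1, 5))*p(3, R(-1, -4)) + 49 = I*(18 + 8*(-4)/(-1 - 4)) + 49 = I*(18 + 8*(-4)/(-5)) + 49 = I*(18 + 8*(-4)*(-⅕)) + 49 = I*(18 + 32/5) + 49 = I*(122/5) + 49 = 122*I/5 + 49 = 49 + 122*I/5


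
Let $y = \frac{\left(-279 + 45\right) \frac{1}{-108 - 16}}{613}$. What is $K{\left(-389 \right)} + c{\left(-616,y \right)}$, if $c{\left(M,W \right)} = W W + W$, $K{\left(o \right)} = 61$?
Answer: $\frac{88116278587}{1444456036} \approx 61.003$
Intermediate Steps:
$y = \frac{117}{38006}$ ($y = - \frac{234}{-124} \cdot \frac{1}{613} = \left(-234\right) \left(- \frac{1}{124}\right) \frac{1}{613} = \frac{117}{62} \cdot \frac{1}{613} = \frac{117}{38006} \approx 0.0030785$)
$c{\left(M,W \right)} = W + W^{2}$ ($c{\left(M,W \right)} = W^{2} + W = W + W^{2}$)
$K{\left(-389 \right)} + c{\left(-616,y \right)} = 61 + \frac{117 \left(1 + \frac{117}{38006}\right)}{38006} = 61 + \frac{117}{38006} \cdot \frac{38123}{38006} = 61 + \frac{4460391}{1444456036} = \frac{88116278587}{1444456036}$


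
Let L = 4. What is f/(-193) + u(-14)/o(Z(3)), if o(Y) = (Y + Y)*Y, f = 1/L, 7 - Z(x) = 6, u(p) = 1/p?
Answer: -50/1351 ≈ -0.037010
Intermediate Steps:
Z(x) = 1 (Z(x) = 7 - 1*6 = 7 - 6 = 1)
f = ¼ (f = 1/4 = ¼ ≈ 0.25000)
o(Y) = 2*Y² (o(Y) = (2*Y)*Y = 2*Y²)
f/(-193) + u(-14)/o(Z(3)) = (¼)/(-193) + 1/((-14)*((2*1²))) = (¼)*(-1/193) - 1/(14*(2*1)) = -1/772 - 1/14/2 = -1/772 - 1/14*½ = -1/772 - 1/28 = -50/1351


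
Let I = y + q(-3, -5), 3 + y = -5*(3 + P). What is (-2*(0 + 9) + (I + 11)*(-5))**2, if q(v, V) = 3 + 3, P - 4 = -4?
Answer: 169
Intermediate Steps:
P = 0 (P = 4 - 4 = 0)
q(v, V) = 6
y = -18 (y = -3 - 5*(3 + 0) = -3 - 5*3 = -3 - 15 = -18)
I = -12 (I = -18 + 6 = -12)
(-2*(0 + 9) + (I + 11)*(-5))**2 = (-2*(0 + 9) + (-12 + 11)*(-5))**2 = (-2*9 - 1*(-5))**2 = (-18 + 5)**2 = (-13)**2 = 169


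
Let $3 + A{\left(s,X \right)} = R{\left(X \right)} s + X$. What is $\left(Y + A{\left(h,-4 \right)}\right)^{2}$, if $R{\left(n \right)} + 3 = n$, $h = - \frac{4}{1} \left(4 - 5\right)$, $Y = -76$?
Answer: $12321$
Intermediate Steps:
$h = 4$ ($h = \left(-4\right) 1 \left(-1\right) = \left(-4\right) \left(-1\right) = 4$)
$R{\left(n \right)} = -3 + n$
$A{\left(s,X \right)} = -3 + X + s \left(-3 + X\right)$ ($A{\left(s,X \right)} = -3 + \left(\left(-3 + X\right) s + X\right) = -3 + \left(s \left(-3 + X\right) + X\right) = -3 + \left(X + s \left(-3 + X\right)\right) = -3 + X + s \left(-3 + X\right)$)
$\left(Y + A{\left(h,-4 \right)}\right)^{2} = \left(-76 - \left(7 - 4 \left(-3 - 4\right)\right)\right)^{2} = \left(-76 - 35\right)^{2} = \left(-111\right)^{2} = 12321$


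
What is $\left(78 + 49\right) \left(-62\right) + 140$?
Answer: $-7734$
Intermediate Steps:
$\left(78 + 49\right) \left(-62\right) + 140 = 127 \left(-62\right) + 140 = -7874 + 140 = -7734$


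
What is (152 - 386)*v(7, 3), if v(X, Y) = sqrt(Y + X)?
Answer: -234*sqrt(10) ≈ -739.97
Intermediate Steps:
v(X, Y) = sqrt(X + Y)
(152 - 386)*v(7, 3) = (152 - 386)*sqrt(7 + 3) = -234*sqrt(10)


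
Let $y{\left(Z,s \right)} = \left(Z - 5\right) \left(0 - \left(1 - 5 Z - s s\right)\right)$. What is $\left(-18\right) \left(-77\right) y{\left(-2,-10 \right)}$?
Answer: $-863478$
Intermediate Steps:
$y{\left(Z,s \right)} = \left(-5 + Z\right) \left(-1 + s^{2} + 5 Z\right)$ ($y{\left(Z,s \right)} = \left(-5 + Z\right) \left(0 - \left(1 - s^{2} - 5 Z\right)\right) = \left(-5 + Z\right) \left(0 + \left(-1 + s^{2} + 5 Z\right)\right) = \left(-5 + Z\right) \left(-1 + s^{2} + 5 Z\right)$)
$\left(-18\right) \left(-77\right) y{\left(-2,-10 \right)} = \left(-18\right) \left(-77\right) \left(5 - -52 - 5 \left(-10\right)^{2} + 5 \left(-2\right)^{2} - 2 \left(-10\right)^{2}\right) = 1386 \left(5 + 52 - 500 + 5 \cdot 4 - 200\right) = 1386 \left(5 + 52 - 500 + 20 - 200\right) = 1386 \left(-623\right) = -863478$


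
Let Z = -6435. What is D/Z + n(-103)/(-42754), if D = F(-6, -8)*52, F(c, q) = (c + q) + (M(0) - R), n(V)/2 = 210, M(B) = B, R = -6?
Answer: 580114/10581615 ≈ 0.054823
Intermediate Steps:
n(V) = 420 (n(V) = 2*210 = 420)
F(c, q) = 6 + c + q (F(c, q) = (c + q) + (0 - 1*(-6)) = (c + q) + (0 + 6) = (c + q) + 6 = 6 + c + q)
D = -416 (D = (6 - 6 - 8)*52 = -8*52 = -416)
D/Z + n(-103)/(-42754) = -416/(-6435) + 420/(-42754) = -416*(-1/6435) + 420*(-1/42754) = 32/495 - 210/21377 = 580114/10581615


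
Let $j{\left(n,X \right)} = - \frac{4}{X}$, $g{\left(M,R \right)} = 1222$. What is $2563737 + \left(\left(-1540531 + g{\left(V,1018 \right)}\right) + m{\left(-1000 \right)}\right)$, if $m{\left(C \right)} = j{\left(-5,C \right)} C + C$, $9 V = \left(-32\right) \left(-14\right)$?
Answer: $1023424$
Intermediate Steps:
$V = \frac{448}{9}$ ($V = \frac{\left(-32\right) \left(-14\right)}{9} = \frac{1}{9} \cdot 448 = \frac{448}{9} \approx 49.778$)
$m{\left(C \right)} = -4 + C$ ($m{\left(C \right)} = - \frac{4}{C} C + C = -4 + C$)
$2563737 + \left(\left(-1540531 + g{\left(V,1018 \right)}\right) + m{\left(-1000 \right)}\right) = 2563737 + \left(\left(-1540531 + 1222\right) - 1004\right) = 2563737 - 1540313 = 1023424$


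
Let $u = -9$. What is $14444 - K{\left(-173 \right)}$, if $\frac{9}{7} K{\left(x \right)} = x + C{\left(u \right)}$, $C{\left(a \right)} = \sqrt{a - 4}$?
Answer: $\frac{131207}{9} - \frac{7 i \sqrt{13}}{9} \approx 14579.0 - 2.8043 i$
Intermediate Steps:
$C{\left(a \right)} = \sqrt{-4 + a}$
$K{\left(x \right)} = \frac{7 x}{9} + \frac{7 i \sqrt{13}}{9}$ ($K{\left(x \right)} = \frac{7 \left(x + \sqrt{-4 - 9}\right)}{9} = \frac{7 \left(x + \sqrt{-13}\right)}{9} = \frac{7 \left(x + i \sqrt{13}\right)}{9} = \frac{7 x}{9} + \frac{7 i \sqrt{13}}{9}$)
$14444 - K{\left(-173 \right)} = 14444 - \left(\frac{7}{9} \left(-173\right) + \frac{7 i \sqrt{13}}{9}\right) = 14444 - \left(- \frac{1211}{9} + \frac{7 i \sqrt{13}}{9}\right) = 14444 + \left(\frac{1211}{9} - \frac{7 i \sqrt{13}}{9}\right) = \frac{131207}{9} - \frac{7 i \sqrt{13}}{9}$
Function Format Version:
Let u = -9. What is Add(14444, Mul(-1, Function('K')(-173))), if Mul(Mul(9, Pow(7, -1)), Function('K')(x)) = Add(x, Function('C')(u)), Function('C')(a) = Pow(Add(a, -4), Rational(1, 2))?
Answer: Add(Rational(131207, 9), Mul(Rational(-7, 9), I, Pow(13, Rational(1, 2)))) ≈ Add(14579., Mul(-2.8043, I))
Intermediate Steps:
Function('C')(a) = Pow(Add(-4, a), Rational(1, 2))
Function('K')(x) = Add(Mul(Rational(7, 9), x), Mul(Rational(7, 9), I, Pow(13, Rational(1, 2)))) (Function('K')(x) = Mul(Rational(7, 9), Add(x, Pow(Add(-4, -9), Rational(1, 2)))) = Mul(Rational(7, 9), Add(x, Pow(-13, Rational(1, 2)))) = Mul(Rational(7, 9), Add(x, Mul(I, Pow(13, Rational(1, 2))))) = Add(Mul(Rational(7, 9), x), Mul(Rational(7, 9), I, Pow(13, Rational(1, 2)))))
Add(14444, Mul(-1, Function('K')(-173))) = Add(14444, Mul(-1, Add(Mul(Rational(7, 9), -173), Mul(Rational(7, 9), I, Pow(13, Rational(1, 2)))))) = Add(14444, Mul(-1, Add(Rational(-1211, 9), Mul(Rational(7, 9), I, Pow(13, Rational(1, 2)))))) = Add(14444, Add(Rational(1211, 9), Mul(Rational(-7, 9), I, Pow(13, Rational(1, 2))))) = Add(Rational(131207, 9), Mul(Rational(-7, 9), I, Pow(13, Rational(1, 2))))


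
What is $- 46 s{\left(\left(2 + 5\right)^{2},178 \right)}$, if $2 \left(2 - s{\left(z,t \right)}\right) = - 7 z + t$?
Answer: $-3887$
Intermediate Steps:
$s{\left(z,t \right)} = 2 - \frac{t}{2} + \frac{7 z}{2}$ ($s{\left(z,t \right)} = 2 - \frac{- 7 z + t}{2} = 2 - \frac{t - 7 z}{2} = 2 - \left(\frac{t}{2} - \frac{7 z}{2}\right) = 2 - \frac{t}{2} + \frac{7 z}{2}$)
$- 46 s{\left(\left(2 + 5\right)^{2},178 \right)} = - 46 \left(2 - 89 + \frac{7 \left(2 + 5\right)^{2}}{2}\right) = - 46 \left(2 - 89 + \frac{7 \cdot 7^{2}}{2}\right) = - 46 \left(2 - 89 + \frac{7}{2} \cdot 49\right) = - 46 \left(2 - 89 + \frac{343}{2}\right) = \left(-46\right) \frac{169}{2} = -3887$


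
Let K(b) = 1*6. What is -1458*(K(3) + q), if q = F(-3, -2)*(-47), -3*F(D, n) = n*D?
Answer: -145800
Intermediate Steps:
F(D, n) = -D*n/3 (F(D, n) = -n*D/3 = -D*n/3)
K(b) = 6
q = 94 (q = -⅓*(-3)*(-2)*(-47) = -2*(-47) = 94)
-1458*(K(3) + q) = -1458*(6 + 94) = -1458*100 = -145800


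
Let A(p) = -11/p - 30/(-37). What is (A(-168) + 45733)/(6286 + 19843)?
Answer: 284281775/162417864 ≈ 1.7503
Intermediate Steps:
A(p) = 30/37 - 11/p (A(p) = -11/p - 30*(-1/37) = -11/p + 30/37 = 30/37 - 11/p)
(A(-168) + 45733)/(6286 + 19843) = ((30/37 - 11/(-168)) + 45733)/(6286 + 19843) = ((30/37 - 11*(-1/168)) + 45733)/26129 = ((30/37 + 11/168) + 45733)*(1/26129) = (5447/6216 + 45733)*(1/26129) = (284281775/6216)*(1/26129) = 284281775/162417864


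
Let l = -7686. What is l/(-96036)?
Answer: 1281/16006 ≈ 0.080032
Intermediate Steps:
l/(-96036) = -7686/(-96036) = -7686*(-1/96036) = 1281/16006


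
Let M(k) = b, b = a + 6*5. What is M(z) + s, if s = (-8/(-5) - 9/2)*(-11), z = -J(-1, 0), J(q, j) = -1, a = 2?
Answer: 639/10 ≈ 63.900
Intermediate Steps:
b = 32 (b = 2 + 6*5 = 2 + 30 = 32)
z = 1 (z = -1*(-1) = 1)
M(k) = 32
s = 319/10 (s = (-8*(-⅕) - 9*½)*(-11) = (8/5 - 9/2)*(-11) = -29/10*(-11) = 319/10 ≈ 31.900)
M(z) + s = 32 + 319/10 = 639/10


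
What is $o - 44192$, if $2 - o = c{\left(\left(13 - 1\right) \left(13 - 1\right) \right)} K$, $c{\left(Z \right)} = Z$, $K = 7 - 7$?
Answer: $-44190$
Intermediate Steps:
$K = 0$ ($K = 7 - 7 = 0$)
$o = 2$ ($o = 2 - \left(13 - 1\right) \left(13 - 1\right) 0 = 2 - 12 \cdot 12 \cdot 0 = 2 - 144 \cdot 0 = 2 - 0 = 2 + 0 = 2$)
$o - 44192 = 2 - 44192 = -44190$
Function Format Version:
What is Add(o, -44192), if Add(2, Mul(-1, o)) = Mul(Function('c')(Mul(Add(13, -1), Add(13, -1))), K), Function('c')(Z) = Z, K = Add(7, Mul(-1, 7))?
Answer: -44190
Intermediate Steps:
K = 0 (K = Add(7, -7) = 0)
o = 2 (o = Add(2, Mul(-1, Mul(Mul(Add(13, -1), Add(13, -1)), 0))) = Add(2, Mul(-1, Mul(Mul(12, 12), 0))) = Add(2, Mul(-1, Mul(144, 0))) = Add(2, Mul(-1, 0)) = Add(2, 0) = 2)
Add(o, -44192) = Add(2, -44192) = -44190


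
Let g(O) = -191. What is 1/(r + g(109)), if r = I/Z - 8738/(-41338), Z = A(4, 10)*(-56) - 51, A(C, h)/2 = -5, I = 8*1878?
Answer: -10520521/1696664634 ≈ -0.0062007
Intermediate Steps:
I = 15024
A(C, h) = -10 (A(C, h) = 2*(-5) = -10)
Z = 509 (Z = -10*(-56) - 51 = 560 - 51 = 509)
r = 312754877/10520521 (r = 15024/509 - 8738/(-41338) = 15024*(1/509) - 8738*(-1/41338) = 15024/509 + 4369/20669 = 312754877/10520521 ≈ 29.728)
1/(r + g(109)) = 1/(312754877/10520521 - 191) = 1/(-1696664634/10520521) = -10520521/1696664634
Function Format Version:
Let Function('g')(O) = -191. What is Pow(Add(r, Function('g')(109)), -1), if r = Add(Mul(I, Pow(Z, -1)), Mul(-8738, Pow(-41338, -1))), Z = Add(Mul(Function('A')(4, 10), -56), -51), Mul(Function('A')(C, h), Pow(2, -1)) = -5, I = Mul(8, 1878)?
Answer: Rational(-10520521, 1696664634) ≈ -0.0062007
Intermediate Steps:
I = 15024
Function('A')(C, h) = -10 (Function('A')(C, h) = Mul(2, -5) = -10)
Z = 509 (Z = Add(Mul(-10, -56), -51) = Add(560, -51) = 509)
r = Rational(312754877, 10520521) (r = Add(Mul(15024, Pow(509, -1)), Mul(-8738, Pow(-41338, -1))) = Add(Mul(15024, Rational(1, 509)), Mul(-8738, Rational(-1, 41338))) = Add(Rational(15024, 509), Rational(4369, 20669)) = Rational(312754877, 10520521) ≈ 29.728)
Pow(Add(r, Function('g')(109)), -1) = Pow(Add(Rational(312754877, 10520521), -191), -1) = Pow(Rational(-1696664634, 10520521), -1) = Rational(-10520521, 1696664634)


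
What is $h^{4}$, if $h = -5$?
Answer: $625$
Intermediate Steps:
$h^{4} = \left(-5\right)^{4} = 625$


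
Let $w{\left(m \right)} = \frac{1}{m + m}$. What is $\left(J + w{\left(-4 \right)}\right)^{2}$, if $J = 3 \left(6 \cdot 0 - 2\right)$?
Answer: $\frac{2401}{64} \approx 37.516$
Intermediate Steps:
$J = -6$ ($J = 3 \left(0 - 2\right) = 3 \left(-2\right) = -6$)
$w{\left(m \right)} = \frac{1}{2 m}$
$\left(J + w{\left(-4 \right)}\right)^{2} = \left(-6 + \frac{1}{2 \left(-4\right)}\right)^{2} = \left(-6 + \frac{1}{2} \left(- \frac{1}{4}\right)\right)^{2} = \left(-6 - \frac{1}{8}\right)^{2} = \left(- \frac{49}{8}\right)^{2} = \frac{2401}{64}$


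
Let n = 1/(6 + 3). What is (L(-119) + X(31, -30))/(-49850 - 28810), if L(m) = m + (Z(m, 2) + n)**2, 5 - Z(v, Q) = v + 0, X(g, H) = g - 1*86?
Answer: -246719/1274292 ≈ -0.19361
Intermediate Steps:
X(g, H) = -86 + g (X(g, H) = g - 86 = -86 + g)
n = 1/9 ≈ 0.11111
Z(v, Q) = 5 - v (Z(v, Q) = 5 - (v + 0) = 5 - v)
L(m) = m + (46/9 - m)**2 (L(m) = m + ((5 - m) + 1/9)**2 = m + (46/9 - m)**2)
(L(-119) + X(31, -30))/(-49850 - 28810) = ((-119 + (-46 + 9*(-119))**2/81) + (-86 + 31))/(-49850 - 28810) = ((-119 + (-46 - 1071)**2/81) - 55)/(-78660) = ((-119 + (1/81)*(-1117)**2) - 55)*(-1/78660) = ((-119 + (1/81)*1247689) - 55)*(-1/78660) = ((-119 + 1247689/81) - 55)*(-1/78660) = (1238050/81 - 55)*(-1/78660) = (1233595/81)*(-1/78660) = -246719/1274292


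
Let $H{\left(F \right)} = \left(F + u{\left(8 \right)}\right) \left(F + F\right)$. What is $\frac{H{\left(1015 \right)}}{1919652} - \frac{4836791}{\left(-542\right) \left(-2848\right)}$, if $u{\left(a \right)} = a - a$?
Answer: $- \frac{218014711769}{105828769344} \approx -2.0601$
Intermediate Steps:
$u{\left(a \right)} = 0$
$H{\left(F \right)} = 2 F^{2}$ ($H{\left(F \right)} = \left(F + 0\right) \left(F + F\right) = F 2 F = 2 F^{2}$)
$\frac{H{\left(1015 \right)}}{1919652} - \frac{4836791}{\left(-542\right) \left(-2848\right)} = \frac{2 \cdot 1015^{2}}{1919652} - \frac{4836791}{\left(-542\right) \left(-2848\right)} = 2 \cdot 1030225 \cdot \frac{1}{1919652} - \frac{4836791}{1543616} = 2060450 \cdot \frac{1}{1919652} - \frac{4836791}{1543616} = \frac{147175}{137118} - \frac{4836791}{1543616} = - \frac{218014711769}{105828769344}$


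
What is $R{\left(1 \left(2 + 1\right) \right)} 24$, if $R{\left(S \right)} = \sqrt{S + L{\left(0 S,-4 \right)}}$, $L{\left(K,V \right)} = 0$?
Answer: $24 \sqrt{3} \approx 41.569$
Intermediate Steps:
$R{\left(S \right)} = \sqrt{S}$ ($R{\left(S \right)} = \sqrt{S + 0} = \sqrt{S}$)
$R{\left(1 \left(2 + 1\right) \right)} 24 = \sqrt{1 \left(2 + 1\right)} 24 = \sqrt{1 \cdot 3} \cdot 24 = \sqrt{3} \cdot 24 = 24 \sqrt{3}$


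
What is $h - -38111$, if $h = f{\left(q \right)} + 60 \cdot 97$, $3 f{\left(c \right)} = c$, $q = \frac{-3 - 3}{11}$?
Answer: $\frac{483239}{11} \approx 43931.0$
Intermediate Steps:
$q = - \frac{6}{11}$ ($q = \left(-3 - 3\right) \frac{1}{11} = \left(-6\right) \frac{1}{11} = - \frac{6}{11} \approx -0.54545$)
$f{\left(c \right)} = \frac{c}{3}$
$h = \frac{64018}{11}$ ($h = \frac{1}{3} \left(- \frac{6}{11}\right) + 60 \cdot 97 = - \frac{2}{11} + 5820 = \frac{64018}{11} \approx 5819.8$)
$h - -38111 = \frac{64018}{11} - -38111 = \frac{64018}{11} + 38111 = \frac{483239}{11}$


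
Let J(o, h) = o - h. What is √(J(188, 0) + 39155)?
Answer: √39343 ≈ 198.35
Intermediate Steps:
√(J(188, 0) + 39155) = √((188 - 1*0) + 39155) = √((188 + 0) + 39155) = √(188 + 39155) = √39343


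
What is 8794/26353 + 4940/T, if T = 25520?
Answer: 17730335/33626428 ≈ 0.52727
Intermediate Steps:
8794/26353 + 4940/T = 8794/26353 + 4940/25520 = 8794*(1/26353) + 4940*(1/25520) = 8794/26353 + 247/1276 = 17730335/33626428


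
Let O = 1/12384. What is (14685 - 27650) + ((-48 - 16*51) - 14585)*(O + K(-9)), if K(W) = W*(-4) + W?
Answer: -5326225241/12384 ≈ -4.3009e+5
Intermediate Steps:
K(W) = -3*W (K(W) = -4*W + W = -3*W)
O = 1/12384 ≈ 8.0749e-5
(14685 - 27650) + ((-48 - 16*51) - 14585)*(O + K(-9)) = (14685 - 27650) + ((-48 - 16*51) - 14585)*(1/12384 - 3*(-9)) = -12965 + ((-48 - 816) - 14585)*(1/12384 + 27) = -12965 + (-864 - 14585)*(334369/12384) = -12965 - 15449*334369/12384 = -12965 - 5165666681/12384 = -5326225241/12384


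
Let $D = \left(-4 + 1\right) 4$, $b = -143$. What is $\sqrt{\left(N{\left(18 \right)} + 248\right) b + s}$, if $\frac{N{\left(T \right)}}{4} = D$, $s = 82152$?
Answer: $4 \sqrt{3347} \approx 231.41$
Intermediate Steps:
$D = -12$ ($D = \left(-3\right) 4 = -12$)
$N{\left(T \right)} = -48$ ($N{\left(T \right)} = 4 \left(-12\right) = -48$)
$\sqrt{\left(N{\left(18 \right)} + 248\right) b + s} = \sqrt{\left(-48 + 248\right) \left(-143\right) + 82152} = \sqrt{200 \left(-143\right) + 82152} = \sqrt{-28600 + 82152} = \sqrt{53552} = 4 \sqrt{3347}$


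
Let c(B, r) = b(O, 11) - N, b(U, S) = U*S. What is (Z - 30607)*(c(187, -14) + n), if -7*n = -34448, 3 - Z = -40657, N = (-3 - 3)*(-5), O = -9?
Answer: 337227885/7 ≈ 4.8175e+7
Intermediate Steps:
b(U, S) = S*U
N = 30 (N = -6*(-5) = 30)
Z = 40660 (Z = 3 - 1*(-40657) = 3 + 40657 = 40660)
n = 34448/7 (n = -⅐*(-34448) = 34448/7 ≈ 4921.1)
c(B, r) = -129 (c(B, r) = 11*(-9) - 1*30 = -99 - 30 = -129)
(Z - 30607)*(c(187, -14) + n) = (40660 - 30607)*(-129 + 34448/7) = 10053*(33545/7) = 337227885/7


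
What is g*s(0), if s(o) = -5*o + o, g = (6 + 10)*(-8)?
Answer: 0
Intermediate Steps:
g = -128 (g = 16*(-8) = -128)
s(o) = -4*o
g*s(0) = -(-512)*0 = -128*0 = 0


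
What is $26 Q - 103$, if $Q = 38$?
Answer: $885$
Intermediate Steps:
$26 Q - 103 = 26 \cdot 38 - 103 = 988 - 103 = 885$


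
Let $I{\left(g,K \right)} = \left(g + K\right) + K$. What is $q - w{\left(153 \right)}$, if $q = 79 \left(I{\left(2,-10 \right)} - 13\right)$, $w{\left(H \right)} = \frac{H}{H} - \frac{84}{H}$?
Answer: $- \frac{124922}{51} \approx -2449.4$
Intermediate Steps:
$I{\left(g,K \right)} = g + 2 K$ ($I{\left(g,K \right)} = \left(K + g\right) + K = g + 2 K$)
$w{\left(H \right)} = 1 - \frac{84}{H}$
$q = -2449$ ($q = 79 \left(\left(2 + 2 \left(-10\right)\right) - 13\right) = 79 \left(\left(2 - 20\right) - 13\right) = 79 \left(-18 - 13\right) = 79 \left(-31\right) = -2449$)
$q - w{\left(153 \right)} = -2449 - \frac{-84 + 153}{153} = -2449 - \frac{1}{153} \cdot 69 = -2449 - \frac{23}{51} = - \frac{124922}{51}$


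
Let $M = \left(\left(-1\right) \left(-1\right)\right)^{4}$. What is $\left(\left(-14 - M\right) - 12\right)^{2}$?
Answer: $729$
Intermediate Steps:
$M = 1$ ($M = 1^{4} = 1$)
$\left(\left(-14 - M\right) - 12\right)^{2} = \left(\left(-14 - 1\right) - 12\right)^{2} = \left(-15 - 12\right)^{2} = \left(-27\right)^{2} = 729$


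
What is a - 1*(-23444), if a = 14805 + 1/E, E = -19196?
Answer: 734227803/19196 ≈ 38249.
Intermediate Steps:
a = 284196779/19196 (a = 14805 + 1/(-19196) = 14805 - 1/19196 = 284196779/19196 ≈ 14805.)
a - 1*(-23444) = 284196779/19196 - 1*(-23444) = 284196779/19196 + 23444 = 734227803/19196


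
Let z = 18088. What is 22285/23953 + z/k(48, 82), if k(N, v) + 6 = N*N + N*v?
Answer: 286093277/74661501 ≈ 3.8319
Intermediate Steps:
k(N, v) = -6 + N² + N*v (k(N, v) = -6 + (N*N + N*v) = -6 + (N² + N*v) = -6 + N² + N*v)
22285/23953 + z/k(48, 82) = 22285/23953 + 18088/(-6 + 48² + 48*82) = 22285*(1/23953) + 18088/(-6 + 2304 + 3936) = 22285/23953 + 18088/6234 = 22285/23953 + 18088*(1/6234) = 22285/23953 + 9044/3117 = 286093277/74661501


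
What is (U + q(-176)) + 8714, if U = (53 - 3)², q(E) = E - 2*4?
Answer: 11030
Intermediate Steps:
q(E) = -8 + E (q(E) = E - 8 = -8 + E)
U = 2500 (U = 50² = 2500)
(U + q(-176)) + 8714 = (2500 + (-8 - 176)) + 8714 = (2500 - 184) + 8714 = 2316 + 8714 = 11030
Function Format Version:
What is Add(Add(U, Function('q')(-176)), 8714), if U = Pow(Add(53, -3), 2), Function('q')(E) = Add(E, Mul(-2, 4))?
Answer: 11030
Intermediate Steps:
Function('q')(E) = Add(-8, E) (Function('q')(E) = Add(E, -8) = Add(-8, E))
U = 2500 (U = Pow(50, 2) = 2500)
Add(Add(U, Function('q')(-176)), 8714) = Add(Add(2500, Add(-8, -176)), 8714) = Add(Add(2500, -184), 8714) = Add(2316, 8714) = 11030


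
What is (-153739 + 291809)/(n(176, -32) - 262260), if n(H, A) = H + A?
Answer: -69035/131058 ≈ -0.52675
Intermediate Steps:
n(H, A) = A + H
(-153739 + 291809)/(n(176, -32) - 262260) = (-153739 + 291809)/((-32 + 176) - 262260) = 138070/(144 - 262260) = 138070/(-262116) = 138070*(-1/262116) = -69035/131058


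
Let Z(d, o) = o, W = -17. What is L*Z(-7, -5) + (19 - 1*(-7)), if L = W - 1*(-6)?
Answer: 81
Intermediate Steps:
L = -11 (L = -17 - 1*(-6) = -17 + 6 = -11)
L*Z(-7, -5) + (19 - 1*(-7)) = -11*(-5) + (19 - 1*(-7)) = 55 + (19 + 7) = 55 + 26 = 81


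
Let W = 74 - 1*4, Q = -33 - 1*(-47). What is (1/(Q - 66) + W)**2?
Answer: 13242321/2704 ≈ 4897.3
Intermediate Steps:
Q = 14 (Q = -33 + 47 = 14)
W = 70 (W = 74 - 4 = 70)
(1/(Q - 66) + W)**2 = (1/(14 - 66) + 70)**2 = (1/(-52) + 70)**2 = (-1/52 + 70)**2 = (3639/52)**2 = 13242321/2704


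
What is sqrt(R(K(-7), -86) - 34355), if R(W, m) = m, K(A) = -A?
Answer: I*sqrt(34441) ≈ 185.58*I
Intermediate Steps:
sqrt(R(K(-7), -86) - 34355) = sqrt(-86 - 34355) = sqrt(-34441) = I*sqrt(34441)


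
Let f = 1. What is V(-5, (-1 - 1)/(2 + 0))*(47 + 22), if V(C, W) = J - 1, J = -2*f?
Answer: -207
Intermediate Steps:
J = -2 (J = -2*1 = -2)
V(C, W) = -3 (V(C, W) = -2 - 1 = -3)
V(-5, (-1 - 1)/(2 + 0))*(47 + 22) = -3*(47 + 22) = -3*69 = -207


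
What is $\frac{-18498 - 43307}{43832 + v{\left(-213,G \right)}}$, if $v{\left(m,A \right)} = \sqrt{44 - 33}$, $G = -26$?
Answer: $- \frac{2709036760}{1921244213} + \frac{61805 \sqrt{11}}{1921244213} \approx -1.4099$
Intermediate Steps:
$v{\left(m,A \right)} = \sqrt{11}$
$\frac{-18498 - 43307}{43832 + v{\left(-213,G \right)}} = \frac{-18498 - 43307}{43832 + \sqrt{11}} = - \frac{61805}{43832 + \sqrt{11}}$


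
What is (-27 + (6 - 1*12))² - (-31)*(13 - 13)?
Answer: 1089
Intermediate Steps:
(-27 + (6 - 1*12))² - (-31)*(13 - 13) = (-27 + (6 - 12))² - (-31)*0 = (-27 - 6)² - 1*0 = (-33)² + 0 = 1089 + 0 = 1089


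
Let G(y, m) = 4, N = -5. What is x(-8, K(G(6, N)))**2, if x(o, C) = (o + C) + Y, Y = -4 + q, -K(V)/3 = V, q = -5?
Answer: 841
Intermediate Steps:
K(V) = -3*V
Y = -9 (Y = -4 - 5 = -9)
x(o, C) = -9 + C + o (x(o, C) = (o + C) - 9 = (C + o) - 9 = -9 + C + o)
x(-8, K(G(6, N)))**2 = (-9 - 3*4 - 8)**2 = (-9 - 12 - 8)**2 = (-29)**2 = 841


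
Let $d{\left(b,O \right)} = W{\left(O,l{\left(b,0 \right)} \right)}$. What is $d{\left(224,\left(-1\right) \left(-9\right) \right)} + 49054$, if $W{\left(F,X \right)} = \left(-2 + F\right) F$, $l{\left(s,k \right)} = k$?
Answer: $49117$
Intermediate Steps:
$W{\left(F,X \right)} = F \left(-2 + F\right)$
$d{\left(b,O \right)} = O \left(-2 + O\right)$
$d{\left(224,\left(-1\right) \left(-9\right) \right)} + 49054 = \left(-1\right) \left(-9\right) \left(-2 - -9\right) + 49054 = 9 \left(-2 + 9\right) + 49054 = 9 \cdot 7 + 49054 = 63 + 49054 = 49117$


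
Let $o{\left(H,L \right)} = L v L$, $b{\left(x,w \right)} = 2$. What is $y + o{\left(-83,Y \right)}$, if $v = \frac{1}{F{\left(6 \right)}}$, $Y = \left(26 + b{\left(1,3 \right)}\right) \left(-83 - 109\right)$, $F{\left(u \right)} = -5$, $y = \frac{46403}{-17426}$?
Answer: $- \frac{503635610191}{87130} \approx -5.7803 \cdot 10^{6}$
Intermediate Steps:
$y = - \frac{46403}{17426}$ ($y = 46403 \left(- \frac{1}{17426}\right) = - \frac{46403}{17426} \approx -2.6629$)
$Y = -5376$ ($Y = \left(26 + 2\right) \left(-83 - 109\right) = 28 \left(-192\right) = -5376$)
$v = - \frac{1}{5}$ ($v = \frac{1}{-5} = - \frac{1}{5} \approx -0.2$)
$o{\left(H,L \right)} = - \frac{L^{2}}{5}$ ($o{\left(H,L \right)} = L \left(- \frac{1}{5}\right) L = - \frac{L}{5} L = - \frac{L^{2}}{5}$)
$y + o{\left(-83,Y \right)} = - \frac{46403}{17426} - \frac{\left(-5376\right)^{2}}{5} = - \frac{46403}{17426} - \frac{28901376}{5} = - \frac{503635610191}{87130}$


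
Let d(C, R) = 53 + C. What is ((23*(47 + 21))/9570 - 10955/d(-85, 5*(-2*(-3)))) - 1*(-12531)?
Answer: 1971191419/153120 ≈ 12874.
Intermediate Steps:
((23*(47 + 21))/9570 - 10955/d(-85, 5*(-2*(-3)))) - 1*(-12531) = ((23*(47 + 21))/9570 - 10955/(53 - 85)) - 1*(-12531) = ((23*68)*(1/9570) - 10955/(-32)) + 12531 = (1564*(1/9570) - 10955*(-1/32)) + 12531 = (782/4785 + 10955/32) + 12531 = 52444699/153120 + 12531 = 1971191419/153120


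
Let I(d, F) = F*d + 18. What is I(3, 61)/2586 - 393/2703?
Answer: -52555/776662 ≈ -0.067668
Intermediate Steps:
I(d, F) = 18 + F*d
I(3, 61)/2586 - 393/2703 = (18 + 61*3)/2586 - 393/2703 = (18 + 183)*(1/2586) - 393*1/2703 = 201*(1/2586) - 131/901 = 67/862 - 131/901 = -52555/776662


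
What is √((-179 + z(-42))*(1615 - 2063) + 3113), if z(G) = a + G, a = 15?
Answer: √95401 ≈ 308.87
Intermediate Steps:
z(G) = 15 + G
√((-179 + z(-42))*(1615 - 2063) + 3113) = √((-179 + (15 - 42))*(1615 - 2063) + 3113) = √((-179 - 27)*(-448) + 3113) = √(-206*(-448) + 3113) = √(92288 + 3113) = √95401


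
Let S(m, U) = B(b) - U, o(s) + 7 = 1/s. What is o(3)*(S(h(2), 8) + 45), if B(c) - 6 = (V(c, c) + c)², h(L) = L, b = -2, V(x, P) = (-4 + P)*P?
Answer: -2860/3 ≈ -953.33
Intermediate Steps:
V(x, P) = P*(-4 + P)
B(c) = 6 + (c + c*(-4 + c))² (B(c) = 6 + (c*(-4 + c) + c)² = 6 + (c + c*(-4 + c))²)
o(s) = -7 + 1/s
S(m, U) = 106 - U (S(m, U) = (6 + (-2)²*(-3 - 2)²) - U = (6 + 4*(-5)²) - U = (6 + 4*25) - U = (6 + 100) - U = 106 - U)
o(3)*(S(h(2), 8) + 45) = (-7 + 1/3)*((106 - 1*8) + 45) = (-7 + ⅓)*((106 - 8) + 45) = -20*(98 + 45)/3 = -20/3*143 = -2860/3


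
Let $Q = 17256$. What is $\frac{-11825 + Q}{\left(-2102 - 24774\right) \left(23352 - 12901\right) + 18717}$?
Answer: $- \frac{5431}{280862359} \approx -1.9337 \cdot 10^{-5}$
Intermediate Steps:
$\frac{-11825 + Q}{\left(-2102 - 24774\right) \left(23352 - 12901\right) + 18717} = \frac{-11825 + 17256}{\left(-2102 - 24774\right) \left(23352 - 12901\right) + 18717} = \frac{5431}{\left(-26876\right) 10451 + 18717} = \frac{5431}{-280881076 + 18717} = \frac{5431}{-280862359} = 5431 \left(- \frac{1}{280862359}\right) = - \frac{5431}{280862359}$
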